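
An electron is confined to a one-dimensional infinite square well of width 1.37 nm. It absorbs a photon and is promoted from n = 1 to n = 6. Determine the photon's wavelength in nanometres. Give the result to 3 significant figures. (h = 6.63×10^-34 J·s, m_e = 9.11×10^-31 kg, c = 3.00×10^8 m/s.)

E_1 = h²/(8m_eL²) = 3.213×10^-20 J, so ΔE = (6² − 1²)E_1 = 1.125×10^-18 J.
λ = hc/ΔE = (6.63×10^-34·3.00×10^8)/1.125×10^-18 = 1.77×10^-7 m = 177 nm.

λ = 177 nm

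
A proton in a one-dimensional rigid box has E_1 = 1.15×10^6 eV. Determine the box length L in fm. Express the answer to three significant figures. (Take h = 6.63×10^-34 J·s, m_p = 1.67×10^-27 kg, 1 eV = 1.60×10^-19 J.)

From E_n = n²h²/(8m_pL²), L = n·h/√(8m_pE_n).
E_1 = 1.15×10^6 eV = 1.840×10^-13 J, so L = 1·6.63×10^-34/√(8·1.67×10^-27·1.840×10^-13) = 1.34×10^-14 m = 13.4 fm.

L = 13.4 fm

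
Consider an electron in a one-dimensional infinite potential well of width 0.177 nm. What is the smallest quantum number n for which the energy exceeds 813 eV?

n = 9

E_1 = h²/(8m_eL²) = 1.923×10^-18 J = 12.00 eV.
Need n² > 813/12.00 = 67.75, i.e. n > 8.231.
The smallest integer satisfying this is n = 9.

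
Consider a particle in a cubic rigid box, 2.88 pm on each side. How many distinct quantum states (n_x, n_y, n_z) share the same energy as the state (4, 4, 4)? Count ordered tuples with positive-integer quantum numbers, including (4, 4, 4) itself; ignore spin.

The level has n_x² + n_y² + n_z² = 48. The ordered positive-integer solutions are (4, 4, 4).
That gives 1 state.

degeneracy = 1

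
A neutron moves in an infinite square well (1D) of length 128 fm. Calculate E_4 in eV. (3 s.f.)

For an infinite well E_n = n²h²/(8m_nL²), so E_1 = h²/(8m_nL²) = (6.626×10^-34)²/(8·1.675×10^-27·(1.28×10^-13 m)²) = 2.000×10^-15 J.
Then E_4 = 4²·E_1 = 16·2.000×10^-15 J = 3.200×10^-14 J.
Converting, E_4 = 3.200×10^-14 J / (1.602×10^-19 J/eV) = 2.00×10^5 eV.

E_4 = 2.00×10^5 eV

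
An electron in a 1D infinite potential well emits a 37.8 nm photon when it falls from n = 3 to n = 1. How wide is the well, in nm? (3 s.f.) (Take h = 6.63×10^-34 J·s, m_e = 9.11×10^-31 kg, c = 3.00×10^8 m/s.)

L = 0.303 nm

The photon carries ΔE = hc/λ = 6.63×10^-34·3.00×10^8/3.78×10^-8 m = 5.262×10^-18 J.
Since ΔE = (3² − 1²)E_1, E_1 = 6.578×10^-19 J, and L = h/√(8m_eE_1) = 3.03×10^-10 m = 0.303 nm.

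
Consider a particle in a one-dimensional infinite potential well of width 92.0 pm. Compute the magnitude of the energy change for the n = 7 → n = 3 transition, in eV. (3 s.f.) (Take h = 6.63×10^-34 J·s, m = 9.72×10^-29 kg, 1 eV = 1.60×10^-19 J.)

|ΔE| = 16.7 eV

E_1 = h²/(8mL²) = 6.679×10^-20 J.
|ΔE| = |7² − 3²|·E_1 = 40·6.679×10^-20 J = 2.672×10^-18 J = 16.7 eV.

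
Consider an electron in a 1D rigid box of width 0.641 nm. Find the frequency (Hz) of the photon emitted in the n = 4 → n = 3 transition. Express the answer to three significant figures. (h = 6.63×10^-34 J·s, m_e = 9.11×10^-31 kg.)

f = 1.55×10^15 Hz

E_1 = h²/(8m_eL²) = 1.468×10^-19 J and ΔE = (4² − 3²)E_1 = 1.028×10^-18 J.
f = ΔE/h = 1.028×10^-18/6.63×10^-34 = 1.55×10^15 Hz.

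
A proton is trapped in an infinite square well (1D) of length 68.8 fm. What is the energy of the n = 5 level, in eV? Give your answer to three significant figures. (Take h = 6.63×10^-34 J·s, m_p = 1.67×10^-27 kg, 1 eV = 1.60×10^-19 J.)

For an infinite well E_n = n²h²/(8m_pL²), so E_1 = h²/(8m_pL²) = (6.63×10^-34)²/(8·1.67×10^-27·(6.88×10^-14 m)²) = 6.951×10^-15 J.
Then E_5 = 5²·E_1 = 25·6.951×10^-15 J = 1.738×10^-13 J.
Converting, E_5 = 1.738×10^-13 J / (1.60×10^-19 J/eV) = 1.09×10^6 eV.

E_5 = 1.09×10^6 eV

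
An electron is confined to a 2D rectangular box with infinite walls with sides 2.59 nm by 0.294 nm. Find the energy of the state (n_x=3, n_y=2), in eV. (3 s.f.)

For a 2D rectangular well E = (h²/8m_e)·Σ n_i²/L_i² = (6.626×10^-34)²/(8·9.109×10^-31) · [3²/(2.59 nm)² + 2²/(0.294 nm)²].
Evaluating gives E = 2.869×10^-18 J = 17.9 eV.

E = 17.9 eV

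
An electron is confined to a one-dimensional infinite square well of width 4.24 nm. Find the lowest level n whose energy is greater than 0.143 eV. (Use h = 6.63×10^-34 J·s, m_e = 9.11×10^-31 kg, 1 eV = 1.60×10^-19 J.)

n = 3

E_1 = h²/(8m_eL²) = 3.355×10^-21 J = 0.02097 eV.
Need n² > 0.143/0.02097 = 6.819, i.e. n > 2.611.
The smallest integer satisfying this is n = 3.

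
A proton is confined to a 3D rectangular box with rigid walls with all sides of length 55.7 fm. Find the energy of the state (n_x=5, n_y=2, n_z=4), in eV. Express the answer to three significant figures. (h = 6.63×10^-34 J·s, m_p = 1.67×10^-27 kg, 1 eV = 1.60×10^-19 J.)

E = 2.98×10^6 eV

For a 3D rectangular well E = (h²/8m_p)·Σ n_i²/L_i² = (6.63×10^-34)²/(8·1.67×10^-27) · [5²/(55.7 fm)² + 2²/(55.7 fm)² + 4²/(55.7 fm)²].
Evaluating gives E = 4.772×10^-13 J = 2.98×10^6 eV.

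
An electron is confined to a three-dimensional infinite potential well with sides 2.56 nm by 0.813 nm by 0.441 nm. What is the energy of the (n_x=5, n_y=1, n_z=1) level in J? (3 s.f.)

E = 6.31×10^-19 J

For a 3D rectangular well E = (h²/8m_e)·Σ n_i²/L_i² = (6.626×10^-34)²/(8·9.109×10^-31) · [5²/(2.56 nm)² + 1²/(0.813 nm)² + 1²/(0.441 nm)²].
Evaluating gives E = 6.31×10^-19 J.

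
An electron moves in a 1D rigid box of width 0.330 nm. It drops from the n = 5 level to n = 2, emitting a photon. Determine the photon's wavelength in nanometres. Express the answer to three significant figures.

E_1 = h²/(8m_eL²) = 5.532×10^-19 J, so ΔE = (5² − 2²)E_1 = 1.162×10^-17 J.
λ = hc/ΔE = (6.626×10^-34·2.998×10^8)/1.162×10^-17 = 1.71×10^-8 m = 17.1 nm.

λ = 17.1 nm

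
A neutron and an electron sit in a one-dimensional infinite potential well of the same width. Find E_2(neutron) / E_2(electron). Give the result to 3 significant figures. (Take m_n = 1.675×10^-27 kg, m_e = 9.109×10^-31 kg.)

5.44×10^-4

E_n ∝ 1/m at fixed n and L, so the ratio is m_e/m_n = 9.109×10^-31/1.675×10^-27 = 5.44×10^-4.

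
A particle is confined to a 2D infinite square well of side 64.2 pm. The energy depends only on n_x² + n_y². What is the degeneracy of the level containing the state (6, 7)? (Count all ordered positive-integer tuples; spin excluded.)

degeneracy = 4

The level has n_x² + n_y² = 85. The ordered positive-integer solutions are (2, 9), (6, 7), (7, 6), (9, 2).
That gives 4 states.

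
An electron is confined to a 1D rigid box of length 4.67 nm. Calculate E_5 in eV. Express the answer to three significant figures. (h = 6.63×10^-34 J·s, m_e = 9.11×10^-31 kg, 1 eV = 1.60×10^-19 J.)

For an infinite well E_n = n²h²/(8m_eL²), so E_1 = h²/(8m_eL²) = (6.63×10^-34)²/(8·9.11×10^-31·(4.67×10^-9 m)²) = 2.766×10^-21 J.
Then E_5 = 5²·E_1 = 25·2.766×10^-21 J = 6.915×10^-20 J.
Converting, E_5 = 6.915×10^-20 J / (1.60×10^-19 J/eV) = 0.432 eV.

E_5 = 0.432 eV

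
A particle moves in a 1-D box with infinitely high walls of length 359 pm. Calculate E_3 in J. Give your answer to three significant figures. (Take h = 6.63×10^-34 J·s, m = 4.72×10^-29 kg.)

For an infinite well E_n = n²h²/(8mL²), so E_1 = h²/(8mL²) = (6.63×10^-34)²/(8·4.72×10^-29·(3.59×10^-10 m)²) = 9.032×10^-21 J.
Then E_3 = 3²·E_1 = 9·9.032×10^-21 J = 8.13×10^-20 J.

E_3 = 8.13×10^-20 J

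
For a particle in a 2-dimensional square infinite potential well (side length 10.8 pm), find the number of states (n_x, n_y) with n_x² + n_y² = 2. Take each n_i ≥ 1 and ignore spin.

The level has n_x² + n_y² = 2. The ordered positive-integer solutions are (1, 1).
That gives 1 state.

degeneracy = 1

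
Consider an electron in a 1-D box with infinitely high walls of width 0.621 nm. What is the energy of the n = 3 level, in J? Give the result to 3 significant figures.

For an infinite well E_n = n²h²/(8m_eL²), so E_1 = h²/(8m_eL²) = (6.626×10^-34)²/(8·9.109×10^-31·(6.21×10^-10 m)²) = 1.562×10^-19 J.
Then E_3 = 3²·E_1 = 9·1.562×10^-19 J = 1.41×10^-18 J.

E_3 = 1.41×10^-18 J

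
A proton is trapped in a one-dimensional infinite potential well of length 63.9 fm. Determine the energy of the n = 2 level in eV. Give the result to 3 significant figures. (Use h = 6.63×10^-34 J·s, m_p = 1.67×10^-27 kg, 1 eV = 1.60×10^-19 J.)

E_2 = 2.01×10^5 eV

For an infinite well E_n = n²h²/(8m_pL²), so E_1 = h²/(8m_pL²) = (6.63×10^-34)²/(8·1.67×10^-27·(6.39×10^-14 m)²) = 8.058×10^-15 J.
Then E_2 = 2²·E_1 = 4·8.058×10^-15 J = 3.223×10^-14 J.
Converting, E_2 = 3.223×10^-14 J / (1.60×10^-19 J/eV) = 2.01×10^5 eV.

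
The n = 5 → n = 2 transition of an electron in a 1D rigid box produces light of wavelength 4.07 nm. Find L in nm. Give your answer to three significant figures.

The photon carries ΔE = hc/λ = 6.626×10^-34·2.998×10^8/4.07×10^-9 m = 4.881×10^-17 J.
Since ΔE = (5² − 2²)E_1, E_1 = 2.324×10^-18 J, and L = h/√(8m_eE_1) = 1.61×10^-10 m = 0.161 nm.

L = 0.161 nm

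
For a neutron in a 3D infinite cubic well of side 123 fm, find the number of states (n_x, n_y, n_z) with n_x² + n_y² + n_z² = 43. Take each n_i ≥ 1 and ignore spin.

The level has n_x² + n_y² + n_z² = 43. The ordered positive-integer solutions are (3, 3, 5), (3, 5, 3), (5, 3, 3).
That gives 3 states.

degeneracy = 3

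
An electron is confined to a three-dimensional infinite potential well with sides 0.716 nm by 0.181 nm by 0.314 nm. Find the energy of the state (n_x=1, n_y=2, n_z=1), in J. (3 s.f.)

For a 3D rectangular well E = (h²/8m_e)·Σ n_i²/L_i² = (6.626×10^-34)²/(8·9.109×10^-31) · [1²/(0.716 nm)² + 2²/(0.181 nm)² + 1²/(0.314 nm)²].
Evaluating gives E = 8.08×10^-18 J.

E = 8.08×10^-18 J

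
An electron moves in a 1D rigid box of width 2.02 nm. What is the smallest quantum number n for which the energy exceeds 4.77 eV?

E_1 = h²/(8m_eL²) = 1.477×10^-20 J = 0.09220 eV.
Need n² > 4.77/0.09220 = 51.74, i.e. n > 7.193.
The smallest integer satisfying this is n = 8.

n = 8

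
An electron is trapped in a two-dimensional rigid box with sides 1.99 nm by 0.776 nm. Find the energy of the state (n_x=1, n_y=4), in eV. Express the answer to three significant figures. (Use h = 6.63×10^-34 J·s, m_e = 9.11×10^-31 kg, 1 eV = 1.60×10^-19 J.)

E = 10.1 eV

For a 2D rectangular well E = (h²/8m_e)·Σ n_i²/L_i² = (6.63×10^-34)²/(8·9.11×10^-31) · [1²/(1.99 nm)² + 4²/(0.776 nm)²].
Evaluating gives E = 1.618×10^-18 J = 10.1 eV.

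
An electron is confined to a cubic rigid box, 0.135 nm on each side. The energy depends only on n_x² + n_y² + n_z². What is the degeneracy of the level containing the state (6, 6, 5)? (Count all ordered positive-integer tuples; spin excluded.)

The level has n_x² + n_y² + n_z² = 97. The ordered positive-integer solutions are (5, 6, 6), (6, 5, 6), (6, 6, 5).
That gives 3 states.

degeneracy = 3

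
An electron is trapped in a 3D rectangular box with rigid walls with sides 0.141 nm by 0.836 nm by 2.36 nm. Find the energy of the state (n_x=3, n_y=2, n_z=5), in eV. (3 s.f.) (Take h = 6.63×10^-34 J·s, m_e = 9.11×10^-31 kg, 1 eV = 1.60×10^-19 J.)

E = 174 eV

For a 3D rectangular well E = (h²/8m_e)·Σ n_i²/L_i² = (6.63×10^-34)²/(8·9.11×10^-31) · [3²/(0.141 nm)² + 2²/(0.836 nm)² + 5²/(2.36 nm)²].
Evaluating gives E = 2.792×10^-17 J = 174 eV.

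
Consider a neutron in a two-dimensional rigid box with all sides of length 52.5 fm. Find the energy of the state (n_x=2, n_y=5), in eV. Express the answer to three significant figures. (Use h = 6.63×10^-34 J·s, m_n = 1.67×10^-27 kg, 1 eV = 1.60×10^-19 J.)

For a 2D rectangular well E = (h²/8m_n)·Σ n_i²/L_i² = (6.63×10^-34)²/(8·1.67×10^-27) · [2²/(52.5 fm)² + 5²/(52.5 fm)²].
Evaluating gives E = 3.462×10^-13 J = 2.16×10^6 eV.

E = 2.16×10^6 eV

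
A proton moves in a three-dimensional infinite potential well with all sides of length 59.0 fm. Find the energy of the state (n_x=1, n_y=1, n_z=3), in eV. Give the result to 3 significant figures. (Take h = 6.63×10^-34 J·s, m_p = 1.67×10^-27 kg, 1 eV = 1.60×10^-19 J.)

E = 6.50×10^5 eV

For a 3D rectangular well E = (h²/8m_p)·Σ n_i²/L_i² = (6.63×10^-34)²/(8·1.67×10^-27) · [1²/(59.0 fm)² + 1²/(59.0 fm)² + 3²/(59.0 fm)²].
Evaluating gives E = 1.040×10^-13 J = 6.50×10^5 eV.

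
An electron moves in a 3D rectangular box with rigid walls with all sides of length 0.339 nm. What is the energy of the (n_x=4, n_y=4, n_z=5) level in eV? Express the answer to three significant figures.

E = 187 eV

For a 3D rectangular well E = (h²/8m_e)·Σ n_i²/L_i² = (6.626×10^-34)²/(8·9.109×10^-31) · [4²/(0.339 nm)² + 4²/(0.339 nm)² + 5²/(0.339 nm)²].
Evaluating gives E = 2.988×10^-17 J = 187 eV.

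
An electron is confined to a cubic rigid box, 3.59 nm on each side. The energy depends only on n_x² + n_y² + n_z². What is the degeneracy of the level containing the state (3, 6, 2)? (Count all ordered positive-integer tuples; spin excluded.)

degeneracy = 6

The level has n_x² + n_y² + n_z² = 49. The ordered positive-integer solutions are (2, 3, 6), (2, 6, 3), (3, 2, 6), (3, 6, 2), (6, 2, 3), (6, 3, 2).
That gives 6 states.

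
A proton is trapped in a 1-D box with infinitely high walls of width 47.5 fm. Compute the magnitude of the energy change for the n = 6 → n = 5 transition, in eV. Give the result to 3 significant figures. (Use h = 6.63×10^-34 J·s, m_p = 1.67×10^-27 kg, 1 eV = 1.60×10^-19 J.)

E_1 = h²/(8m_pL²) = 1.458×10^-14 J.
|ΔE| = |6² − 5²|·E_1 = 11·1.458×10^-14 J = 1.604×10^-13 J = 1.00×10^6 eV.

|ΔE| = 1.00×10^6 eV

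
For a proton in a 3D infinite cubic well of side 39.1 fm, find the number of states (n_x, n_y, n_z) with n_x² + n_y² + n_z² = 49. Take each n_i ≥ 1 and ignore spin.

The level has n_x² + n_y² + n_z² = 49. The ordered positive-integer solutions are (2, 3, 6), (2, 6, 3), (3, 2, 6), (3, 6, 2), (6, 2, 3), (6, 3, 2).
That gives 6 states.

degeneracy = 6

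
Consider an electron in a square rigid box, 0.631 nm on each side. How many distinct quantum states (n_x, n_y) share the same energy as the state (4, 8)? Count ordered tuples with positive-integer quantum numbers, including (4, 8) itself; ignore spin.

degeneracy = 2

The level has n_x² + n_y² = 80. The ordered positive-integer solutions are (4, 8), (8, 4).
That gives 2 states.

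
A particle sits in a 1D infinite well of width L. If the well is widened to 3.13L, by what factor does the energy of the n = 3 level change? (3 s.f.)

0.102

E_n ∝ 1/L², so the energy scales by 1/3.13² = 0.102.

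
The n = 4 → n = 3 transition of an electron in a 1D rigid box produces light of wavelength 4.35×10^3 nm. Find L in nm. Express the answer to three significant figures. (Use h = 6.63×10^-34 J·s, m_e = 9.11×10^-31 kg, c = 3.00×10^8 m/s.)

The photon carries ΔE = hc/λ = 6.63×10^-34·3.00×10^8/4.35×10^-6 m = 4.572×10^-20 J.
Since ΔE = (4² − 3²)E_1, E_1 = 6.531×10^-21 J, and L = h/√(8m_eE_1) = 3.04×10^-9 m = 3.04 nm.

L = 3.04 nm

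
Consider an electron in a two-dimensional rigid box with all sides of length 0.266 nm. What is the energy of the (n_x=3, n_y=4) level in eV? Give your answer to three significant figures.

E = 133 eV

For a 2D rectangular well E = (h²/8m_e)·Σ n_i²/L_i² = (6.626×10^-34)²/(8·9.109×10^-31) · [3²/(0.266 nm)² + 4²/(0.266 nm)²].
Evaluating gives E = 2.129×10^-17 J = 133 eV.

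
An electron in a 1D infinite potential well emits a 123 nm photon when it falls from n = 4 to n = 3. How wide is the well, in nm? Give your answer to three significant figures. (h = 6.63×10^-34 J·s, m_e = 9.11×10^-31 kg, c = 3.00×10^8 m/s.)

The photon carries ΔE = hc/λ = 6.63×10^-34·3.00×10^8/1.23×10^-7 m = 1.617×10^-18 J.
Since ΔE = (4² − 3²)E_1, E_1 = 2.310×10^-19 J, and L = h/√(8m_eE_1) = 5.11×10^-10 m = 0.511 nm.

L = 0.511 nm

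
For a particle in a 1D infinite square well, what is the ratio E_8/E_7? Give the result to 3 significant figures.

E_n ∝ n², so E_8/E_7 = 8²/7² = 64/49 = 1.31.

1.31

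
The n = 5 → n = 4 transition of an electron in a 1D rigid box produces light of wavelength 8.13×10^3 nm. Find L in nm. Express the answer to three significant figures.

The photon carries ΔE = hc/λ = 6.626×10^-34·2.998×10^8/8.13×10^-6 m = 2.443×10^-20 J.
Since ΔE = (5² − 4²)E_1, E_1 = 2.714×10^-21 J, and L = h/√(8m_eE_1) = 4.71×10^-9 m = 4.71 nm.

L = 4.71 nm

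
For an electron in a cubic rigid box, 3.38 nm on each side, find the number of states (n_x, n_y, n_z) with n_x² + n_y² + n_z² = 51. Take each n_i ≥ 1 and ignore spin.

degeneracy = 6

The level has n_x² + n_y² + n_z² = 51. The ordered positive-integer solutions are (1, 1, 7), (1, 5, 5), (1, 7, 1), (5, 1, 5), (5, 5, 1), (7, 1, 1).
That gives 6 states.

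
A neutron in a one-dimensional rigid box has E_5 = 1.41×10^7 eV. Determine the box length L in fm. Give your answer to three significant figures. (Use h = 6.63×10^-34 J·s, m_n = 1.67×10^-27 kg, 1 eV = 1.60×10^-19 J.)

L = 19.1 fm

From E_n = n²h²/(8m_nL²), L = n·h/√(8m_nE_n).
E_5 = 1.41×10^7 eV = 2.256×10^-12 J, so L = 5·6.63×10^-34/√(8·1.67×10^-27·2.256×10^-12) = 1.91×10^-14 m = 19.1 fm.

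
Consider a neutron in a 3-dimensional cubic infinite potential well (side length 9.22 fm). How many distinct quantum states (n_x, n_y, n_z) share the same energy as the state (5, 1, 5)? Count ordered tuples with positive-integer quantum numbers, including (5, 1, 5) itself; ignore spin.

The level has n_x² + n_y² + n_z² = 51. The ordered positive-integer solutions are (1, 1, 7), (1, 5, 5), (1, 7, 1), (5, 1, 5), (5, 5, 1), (7, 1, 1).
That gives 6 states.

degeneracy = 6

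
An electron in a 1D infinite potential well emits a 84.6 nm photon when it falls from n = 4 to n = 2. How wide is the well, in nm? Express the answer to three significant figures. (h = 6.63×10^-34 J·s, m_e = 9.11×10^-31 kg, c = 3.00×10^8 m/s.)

The photon carries ΔE = hc/λ = 6.63×10^-34·3.00×10^8/8.46×10^-8 m = 2.351×10^-18 J.
Since ΔE = (4² − 2²)E_1, E_1 = 1.959×10^-19 J, and L = h/√(8m_eE_1) = 5.55×10^-10 m = 0.555 nm.

L = 0.555 nm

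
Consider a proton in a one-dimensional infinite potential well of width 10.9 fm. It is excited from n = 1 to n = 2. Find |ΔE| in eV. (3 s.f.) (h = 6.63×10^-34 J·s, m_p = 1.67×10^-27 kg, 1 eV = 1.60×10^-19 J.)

E_1 = h²/(8m_pL²) = 2.769×10^-13 J.
|ΔE| = |1² − 2²|·E_1 = 3·2.769×10^-13 J = 8.307×10^-13 J = 5.19×10^6 eV.

|ΔE| = 5.19×10^6 eV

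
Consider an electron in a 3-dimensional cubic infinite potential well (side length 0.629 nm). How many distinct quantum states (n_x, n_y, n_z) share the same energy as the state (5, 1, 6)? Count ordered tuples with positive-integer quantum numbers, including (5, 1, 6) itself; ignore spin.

The level has n_x² + n_y² + n_z² = 62. The ordered positive-integer solutions are (1, 5, 6), (1, 6, 5), (2, 3, 7), (2, 7, 3), (3, 2, 7), (3, 7, 2), (5, 1, 6), (5, 6, 1), (6, 1, 5), (6, 5, 1), (7, 2, 3), (7, 3, 2).
That gives 12 states.

degeneracy = 12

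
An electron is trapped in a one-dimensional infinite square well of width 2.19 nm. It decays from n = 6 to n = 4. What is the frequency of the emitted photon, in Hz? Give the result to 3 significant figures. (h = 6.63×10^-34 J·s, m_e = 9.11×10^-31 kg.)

E_1 = h²/(8m_eL²) = 1.258×10^-20 J and ΔE = (6² − 4²)E_1 = 2.516×10^-19 J.
f = ΔE/h = 2.516×10^-19/6.63×10^-34 = 3.79×10^14 Hz.

f = 3.79×10^14 Hz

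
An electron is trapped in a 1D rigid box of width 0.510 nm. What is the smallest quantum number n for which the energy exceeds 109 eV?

n = 9

E_1 = h²/(8m_eL²) = 2.316×10^-19 J = 1.446 eV.
Need n² > 109/1.446 = 75.38, i.e. n > 8.682.
The smallest integer satisfying this is n = 9.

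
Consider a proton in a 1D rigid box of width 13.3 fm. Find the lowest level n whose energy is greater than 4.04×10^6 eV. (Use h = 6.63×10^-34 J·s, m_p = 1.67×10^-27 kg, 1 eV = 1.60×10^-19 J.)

E_1 = h²/(8m_pL²) = 1.860×10^-13 J = 1.162×10^6 eV.
Need n² > 4.04×10^6/1.162×10^6 = 3.477, i.e. n > 1.865.
The smallest integer satisfying this is n = 2.

n = 2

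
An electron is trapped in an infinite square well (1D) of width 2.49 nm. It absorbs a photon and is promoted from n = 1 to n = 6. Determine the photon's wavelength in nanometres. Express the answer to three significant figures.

λ = 584 nm

E_1 = h²/(8m_eL²) = 9.717×10^-21 J, so ΔE = (6² − 1²)E_1 = 3.401×10^-19 J.
λ = hc/ΔE = (6.626×10^-34·2.998×10^8)/3.401×10^-19 = 5.84×10^-7 m = 584 nm.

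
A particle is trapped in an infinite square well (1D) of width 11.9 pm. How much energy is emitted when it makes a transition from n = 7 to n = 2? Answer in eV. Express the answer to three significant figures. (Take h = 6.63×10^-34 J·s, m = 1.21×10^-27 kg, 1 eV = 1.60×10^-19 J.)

|ΔE| = 90.2 eV

E_1 = h²/(8mL²) = 3.207×10^-19 J.
|ΔE| = |7² − 2²|·E_1 = 45·3.207×10^-19 J = 1.443×10^-17 J = 90.2 eV.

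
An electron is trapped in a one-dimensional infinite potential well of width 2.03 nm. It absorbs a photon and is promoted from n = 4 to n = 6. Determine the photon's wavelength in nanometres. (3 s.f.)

λ = 679 nm

E_1 = h²/(8m_eL²) = 1.462×10^-20 J, so ΔE = (6² − 4²)E_1 = 2.924×10^-19 J.
λ = hc/ΔE = (6.626×10^-34·2.998×10^8)/2.924×10^-19 = 6.79×10^-7 m = 679 nm.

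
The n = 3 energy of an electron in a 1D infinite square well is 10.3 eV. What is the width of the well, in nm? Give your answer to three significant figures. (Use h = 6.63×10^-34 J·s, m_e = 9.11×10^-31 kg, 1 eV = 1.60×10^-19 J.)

L = 0.574 nm

From E_n = n²h²/(8m_eL²), L = n·h/√(8m_eE_n).
E_3 = 10.3 eV = 1.648×10^-18 J, so L = 3·6.63×10^-34/√(8·9.11×10^-31·1.648×10^-18) = 5.74×10^-10 m = 0.574 nm.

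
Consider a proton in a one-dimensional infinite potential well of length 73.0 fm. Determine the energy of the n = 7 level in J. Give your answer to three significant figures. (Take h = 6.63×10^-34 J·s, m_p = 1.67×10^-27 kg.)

For an infinite well E_n = n²h²/(8m_pL²), so E_1 = h²/(8m_pL²) = (6.63×10^-34)²/(8·1.67×10^-27·(7.30×10^-14 m)²) = 6.174×10^-15 J.
Then E_7 = 7²·E_1 = 49·6.174×10^-15 J = 3.03×10^-13 J.

E_7 = 3.03×10^-13 J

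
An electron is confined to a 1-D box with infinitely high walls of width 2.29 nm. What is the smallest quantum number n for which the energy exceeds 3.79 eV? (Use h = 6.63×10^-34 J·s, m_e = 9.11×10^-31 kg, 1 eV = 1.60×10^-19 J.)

E_1 = h²/(8m_eL²) = 1.150×10^-20 J = 0.07188 eV.
Need n² > 3.79/0.07188 = 52.73, i.e. n > 7.262.
The smallest integer satisfying this is n = 8.

n = 8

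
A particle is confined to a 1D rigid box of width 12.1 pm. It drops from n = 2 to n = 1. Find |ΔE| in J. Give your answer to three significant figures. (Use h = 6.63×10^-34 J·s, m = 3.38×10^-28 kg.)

E_1 = h²/(8mL²) = 1.110×10^-18 J.
|ΔE| = |2² − 1²|·E_1 = 3·1.110×10^-18 J = 3.33×10^-18 J.

|ΔE| = 3.33×10^-18 J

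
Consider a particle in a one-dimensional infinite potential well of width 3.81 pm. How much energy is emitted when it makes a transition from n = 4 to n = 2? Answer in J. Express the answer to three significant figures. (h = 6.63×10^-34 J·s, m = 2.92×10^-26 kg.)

E_1 = h²/(8mL²) = 1.296×10^-19 J.
|ΔE| = |4² − 2²|·E_1 = 12·1.296×10^-19 J = 1.56×10^-18 J.

|ΔE| = 1.56×10^-18 J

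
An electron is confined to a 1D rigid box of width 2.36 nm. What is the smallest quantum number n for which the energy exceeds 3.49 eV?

n = 8

E_1 = h²/(8m_eL²) = 1.082×10^-20 J = 0.06754 eV.
Need n² > 3.49/0.06754 = 51.67, i.e. n > 7.188.
The smallest integer satisfying this is n = 8.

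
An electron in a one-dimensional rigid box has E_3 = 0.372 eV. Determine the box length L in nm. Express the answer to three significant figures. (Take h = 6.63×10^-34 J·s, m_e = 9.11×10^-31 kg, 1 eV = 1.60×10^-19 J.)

L = 3.02 nm

From E_n = n²h²/(8m_eL²), L = n·h/√(8m_eE_n).
E_3 = 0.372 eV = 5.952×10^-20 J, so L = 3·6.63×10^-34/√(8·9.11×10^-31·5.952×10^-20) = 3.02×10^-9 m = 3.02 nm.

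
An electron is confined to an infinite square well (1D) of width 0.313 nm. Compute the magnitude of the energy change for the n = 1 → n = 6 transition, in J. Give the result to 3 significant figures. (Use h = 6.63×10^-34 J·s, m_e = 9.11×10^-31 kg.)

E_1 = h²/(8m_eL²) = 6.156×10^-19 J.
|ΔE| = |1² − 6²|·E_1 = 35·6.156×10^-19 J = 2.15×10^-17 J.

|ΔE| = 2.15×10^-17 J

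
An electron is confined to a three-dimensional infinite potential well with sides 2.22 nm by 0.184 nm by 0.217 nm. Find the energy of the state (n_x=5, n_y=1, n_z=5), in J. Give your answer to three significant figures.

For a 3D rectangular well E = (h²/8m_e)·Σ n_i²/L_i² = (6.626×10^-34)²/(8·9.109×10^-31) · [5²/(2.22 nm)² + 1²/(0.184 nm)² + 5²/(0.217 nm)²].
Evaluating gives E = 3.41×10^-17 J.

E = 3.41×10^-17 J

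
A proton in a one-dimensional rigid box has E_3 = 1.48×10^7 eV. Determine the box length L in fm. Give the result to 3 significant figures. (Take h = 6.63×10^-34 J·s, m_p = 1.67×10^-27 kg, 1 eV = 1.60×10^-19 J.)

From E_n = n²h²/(8m_pL²), L = n·h/√(8m_pE_n).
E_3 = 1.48×10^7 eV = 2.368×10^-12 J, so L = 3·6.63×10^-34/√(8·1.67×10^-27·2.368×10^-12) = 1.12×10^-14 m = 11.2 fm.

L = 11.2 fm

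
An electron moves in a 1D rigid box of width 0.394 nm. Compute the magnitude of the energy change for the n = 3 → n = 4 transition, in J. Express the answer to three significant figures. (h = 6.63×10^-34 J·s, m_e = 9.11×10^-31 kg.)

|ΔE| = 2.72×10^-18 J

E_1 = h²/(8m_eL²) = 3.885×10^-19 J.
|ΔE| = |3² − 4²|·E_1 = 7·3.885×10^-19 J = 2.72×10^-18 J.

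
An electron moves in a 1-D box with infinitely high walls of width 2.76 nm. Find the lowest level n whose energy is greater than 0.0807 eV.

E_1 = h²/(8m_eL²) = 7.909×10^-21 J = 0.04937 eV.
Need n² > 0.0807/0.04937 = 1.635, i.e. n > 1.279.
The smallest integer satisfying this is n = 2.

n = 2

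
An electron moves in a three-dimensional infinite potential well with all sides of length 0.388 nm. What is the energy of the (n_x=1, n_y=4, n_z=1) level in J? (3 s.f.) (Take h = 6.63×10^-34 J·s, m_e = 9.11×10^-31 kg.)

E = 7.21×10^-18 J

For a 3D rectangular well E = (h²/8m_e)·Σ n_i²/L_i² = (6.63×10^-34)²/(8·9.11×10^-31) · [1²/(0.388 nm)² + 4²/(0.388 nm)² + 1²/(0.388 nm)²].
Evaluating gives E = 7.21×10^-18 J.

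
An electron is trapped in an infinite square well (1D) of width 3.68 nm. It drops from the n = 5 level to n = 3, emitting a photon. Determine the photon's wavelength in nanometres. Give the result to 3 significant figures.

λ = 2.79×10^3 nm

E_1 = h²/(8m_eL²) = 4.449×10^-21 J, so ΔE = (5² − 3²)E_1 = 7.118×10^-20 J.
λ = hc/ΔE = (6.626×10^-34·2.998×10^8)/7.118×10^-20 = 2.79×10^-6 m = 2.79×10^3 nm.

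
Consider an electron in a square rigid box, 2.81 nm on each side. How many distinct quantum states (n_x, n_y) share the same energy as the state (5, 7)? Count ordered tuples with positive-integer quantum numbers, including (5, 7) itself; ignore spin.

The level has n_x² + n_y² = 74. The ordered positive-integer solutions are (5, 7), (7, 5).
That gives 2 states.

degeneracy = 2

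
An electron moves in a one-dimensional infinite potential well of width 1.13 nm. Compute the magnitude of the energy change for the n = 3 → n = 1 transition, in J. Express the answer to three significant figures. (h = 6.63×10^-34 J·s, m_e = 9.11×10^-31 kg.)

|ΔE| = 3.78×10^-19 J

E_1 = h²/(8m_eL²) = 4.723×10^-20 J.
|ΔE| = |3² − 1²|·E_1 = 8·4.723×10^-20 J = 3.78×10^-19 J.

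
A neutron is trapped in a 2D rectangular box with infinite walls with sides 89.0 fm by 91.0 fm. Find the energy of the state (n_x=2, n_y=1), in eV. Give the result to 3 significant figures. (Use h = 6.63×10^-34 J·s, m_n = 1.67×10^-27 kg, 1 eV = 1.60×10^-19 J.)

E = 1.29×10^5 eV

For a 2D rectangular well E = (h²/8m_n)·Σ n_i²/L_i² = (6.63×10^-34)²/(8·1.67×10^-27) · [2²/(89.0 fm)² + 1²/(91.0 fm)²].
Evaluating gives E = 2.059×10^-14 J = 1.29×10^5 eV.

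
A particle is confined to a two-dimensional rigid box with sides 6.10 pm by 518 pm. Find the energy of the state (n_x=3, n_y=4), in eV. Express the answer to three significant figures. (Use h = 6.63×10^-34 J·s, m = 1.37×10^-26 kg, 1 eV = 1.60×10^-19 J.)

E = 6.06 eV

For a 2D rectangular well E = (h²/8m)·Σ n_i²/L_i² = (6.63×10^-34)²/(8·1.37×10^-26) · [3²/(6.10 pm)² + 4²/(518 pm)²].
Evaluating gives E = 9.703×10^-19 J = 6.06 eV.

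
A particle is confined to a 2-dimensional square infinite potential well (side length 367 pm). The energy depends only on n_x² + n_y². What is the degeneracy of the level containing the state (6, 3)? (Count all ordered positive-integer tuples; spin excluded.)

The level has n_x² + n_y² = 45. The ordered positive-integer solutions are (3, 6), (6, 3).
That gives 2 states.

degeneracy = 2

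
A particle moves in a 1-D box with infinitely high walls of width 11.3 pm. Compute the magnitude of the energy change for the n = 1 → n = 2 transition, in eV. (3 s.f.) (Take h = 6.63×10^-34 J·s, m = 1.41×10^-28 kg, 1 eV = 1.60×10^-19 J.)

E_1 = h²/(8mL²) = 3.052×10^-18 J.
|ΔE| = |1² − 2²|·E_1 = 3·3.052×10^-18 J = 9.156×10^-18 J = 57.2 eV.

|ΔE| = 57.2 eV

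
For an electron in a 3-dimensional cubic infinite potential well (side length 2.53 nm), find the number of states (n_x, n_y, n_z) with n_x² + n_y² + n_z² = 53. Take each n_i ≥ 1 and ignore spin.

The level has n_x² + n_y² + n_z² = 53. The ordered positive-integer solutions are (1, 4, 6), (1, 6, 4), (4, 1, 6), (4, 6, 1), (6, 1, 4), (6, 4, 1).
That gives 6 states.

degeneracy = 6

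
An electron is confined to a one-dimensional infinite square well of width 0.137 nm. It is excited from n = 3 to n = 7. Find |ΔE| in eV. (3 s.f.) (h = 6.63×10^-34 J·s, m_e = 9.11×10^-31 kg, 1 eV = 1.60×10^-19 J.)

|ΔE| = 803 eV

E_1 = h²/(8m_eL²) = 3.213×10^-18 J.
|ΔE| = |3² − 7²|·E_1 = 40·3.213×10^-18 J = 1.285×10^-16 J = 803 eV.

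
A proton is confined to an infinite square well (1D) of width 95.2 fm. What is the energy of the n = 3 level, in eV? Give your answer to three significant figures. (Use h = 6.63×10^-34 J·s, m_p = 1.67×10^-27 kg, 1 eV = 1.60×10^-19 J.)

For an infinite well E_n = n²h²/(8m_pL²), so E_1 = h²/(8m_pL²) = (6.63×10^-34)²/(8·1.67×10^-27·(9.52×10^-14 m)²) = 3.630×10^-15 J.
Then E_3 = 3²·E_1 = 9·3.630×10^-15 J = 3.267×10^-14 J.
Converting, E_3 = 3.267×10^-14 J / (1.60×10^-19 J/eV) = 2.04×10^5 eV.

E_3 = 2.04×10^5 eV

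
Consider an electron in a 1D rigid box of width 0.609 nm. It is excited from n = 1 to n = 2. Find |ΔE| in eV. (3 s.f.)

|ΔE| = 3.04 eV

E_1 = h²/(8m_eL²) = 1.624×10^-19 J.
|ΔE| = |1² − 2²|·E_1 = 3·1.624×10^-19 J = 4.872×10^-19 J = 3.04 eV.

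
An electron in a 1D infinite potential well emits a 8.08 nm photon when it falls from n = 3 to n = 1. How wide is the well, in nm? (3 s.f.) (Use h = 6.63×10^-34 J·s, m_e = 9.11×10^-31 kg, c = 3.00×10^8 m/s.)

The photon carries ΔE = hc/λ = 6.63×10^-34·3.00×10^8/8.08×10^-9 m = 2.462×10^-17 J.
Since ΔE = (3² − 1²)E_1, E_1 = 3.077×10^-18 J, and L = h/√(8m_eE_1) = 1.40×10^-10 m = 0.140 nm.

L = 0.140 nm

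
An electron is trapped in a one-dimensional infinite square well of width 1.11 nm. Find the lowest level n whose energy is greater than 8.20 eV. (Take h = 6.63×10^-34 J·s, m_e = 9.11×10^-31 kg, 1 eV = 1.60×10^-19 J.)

E_1 = h²/(8m_eL²) = 4.895×10^-20 J = 0.3059 eV.
Need n² > 8.20/0.3059 = 26.81, i.e. n > 5.178.
The smallest integer satisfying this is n = 6.

n = 6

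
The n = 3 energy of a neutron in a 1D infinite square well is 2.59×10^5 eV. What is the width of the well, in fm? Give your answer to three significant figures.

From E_n = n²h²/(8m_nL²), L = n·h/√(8m_nE_n).
E_3 = 2.59×10^5 eV = 4.149×10^-14 J, so L = 3·6.626×10^-34/√(8·1.675×10^-27·4.149×10^-14) = 8.43×10^-14 m = 84.3 fm.

L = 84.3 fm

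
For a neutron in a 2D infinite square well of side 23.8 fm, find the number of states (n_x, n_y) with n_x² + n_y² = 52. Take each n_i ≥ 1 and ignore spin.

degeneracy = 2

The level has n_x² + n_y² = 52. The ordered positive-integer solutions are (4, 6), (6, 4).
That gives 2 states.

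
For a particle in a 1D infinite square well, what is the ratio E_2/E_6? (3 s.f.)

E_n ∝ n², so E_2/E_6 = 2²/6² = 4/36 = 0.111.

0.111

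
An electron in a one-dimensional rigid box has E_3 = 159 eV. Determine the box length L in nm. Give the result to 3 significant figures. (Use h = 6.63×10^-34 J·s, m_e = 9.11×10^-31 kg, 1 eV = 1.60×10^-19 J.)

From E_n = n²h²/(8m_eL²), L = n·h/√(8m_eE_n).
E_3 = 159 eV = 2.544×10^-17 J, so L = 3·6.63×10^-34/√(8·9.11×10^-31·2.544×10^-17) = 1.46×10^-10 m = 0.146 nm.

L = 0.146 nm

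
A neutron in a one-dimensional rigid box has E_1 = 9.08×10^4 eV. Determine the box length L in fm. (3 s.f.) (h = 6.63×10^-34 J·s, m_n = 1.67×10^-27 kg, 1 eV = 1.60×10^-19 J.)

From E_n = n²h²/(8m_nL²), L = n·h/√(8m_nE_n).
E_1 = 9.08×10^4 eV = 1.453×10^-14 J, so L = 1·6.63×10^-34/√(8·1.67×10^-27·1.453×10^-14) = 4.76×10^-14 m = 47.6 fm.

L = 47.6 fm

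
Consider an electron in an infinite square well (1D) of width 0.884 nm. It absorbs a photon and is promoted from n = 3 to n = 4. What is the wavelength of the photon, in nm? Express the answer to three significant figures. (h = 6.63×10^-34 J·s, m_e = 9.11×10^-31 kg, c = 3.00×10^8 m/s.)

E_1 = h²/(8m_eL²) = 7.718×10^-20 J, so ΔE = (4² − 3²)E_1 = 5.403×10^-19 J.
λ = hc/ΔE = (6.63×10^-34·3.00×10^8)/5.403×10^-19 = 3.68×10^-7 m = 368 nm.

λ = 368 nm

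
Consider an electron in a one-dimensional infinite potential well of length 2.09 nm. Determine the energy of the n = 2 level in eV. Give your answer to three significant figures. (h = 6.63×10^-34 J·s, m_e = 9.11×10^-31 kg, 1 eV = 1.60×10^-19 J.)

E_2 = 0.345 eV

For an infinite well E_n = n²h²/(8m_eL²), so E_1 = h²/(8m_eL²) = (6.63×10^-34)²/(8·9.11×10^-31·(2.09×10^-9 m)²) = 1.381×10^-20 J.
Then E_2 = 2²·E_1 = 4·1.381×10^-20 J = 5.524×10^-20 J.
Converting, E_2 = 5.524×10^-20 J / (1.60×10^-19 J/eV) = 0.345 eV.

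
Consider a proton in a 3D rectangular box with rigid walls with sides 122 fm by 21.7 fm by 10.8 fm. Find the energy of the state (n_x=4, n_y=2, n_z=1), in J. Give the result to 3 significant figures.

E = 5.95×10^-13 J

For a 3D rectangular well E = (h²/8m_p)·Σ n_i²/L_i² = (6.626×10^-34)²/(8·1.673×10^-27) · [4²/(122 fm)² + 2²/(21.7 fm)² + 1²/(10.8 fm)²].
Evaluating gives E = 5.95×10^-13 J.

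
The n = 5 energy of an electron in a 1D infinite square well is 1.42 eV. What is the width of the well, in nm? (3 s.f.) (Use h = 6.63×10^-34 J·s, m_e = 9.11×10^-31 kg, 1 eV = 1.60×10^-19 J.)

L = 2.58 nm

From E_n = n²h²/(8m_eL²), L = n·h/√(8m_eE_n).
E_5 = 1.42 eV = 2.272×10^-19 J, so L = 5·6.63×10^-34/√(8·9.11×10^-31·2.272×10^-19) = 2.58×10^-9 m = 2.58 nm.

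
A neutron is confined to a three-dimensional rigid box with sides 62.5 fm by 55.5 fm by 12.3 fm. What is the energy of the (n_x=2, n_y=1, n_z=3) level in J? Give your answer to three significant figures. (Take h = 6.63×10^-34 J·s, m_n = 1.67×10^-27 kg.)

E = 2.00×10^-12 J

For a 3D rectangular well E = (h²/8m_n)·Σ n_i²/L_i² = (6.63×10^-34)²/(8·1.67×10^-27) · [2²/(62.5 fm)² + 1²/(55.5 fm)² + 3²/(12.3 fm)²].
Evaluating gives E = 2.00×10^-12 J.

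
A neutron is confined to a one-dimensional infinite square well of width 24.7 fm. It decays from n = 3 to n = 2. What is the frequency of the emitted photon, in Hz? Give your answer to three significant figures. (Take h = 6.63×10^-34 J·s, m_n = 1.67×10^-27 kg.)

E_1 = h²/(8m_nL²) = 5.393×10^-14 J and ΔE = (3² − 2²)E_1 = 2.696×10^-13 J.
f = ΔE/h = 2.696×10^-13/6.63×10^-34 = 4.07×10^20 Hz.

f = 4.07×10^20 Hz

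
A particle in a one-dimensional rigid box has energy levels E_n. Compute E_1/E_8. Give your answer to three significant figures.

0.0156

E_n ∝ n², so E_1/E_8 = 1²/8² = 1/64 = 0.0156.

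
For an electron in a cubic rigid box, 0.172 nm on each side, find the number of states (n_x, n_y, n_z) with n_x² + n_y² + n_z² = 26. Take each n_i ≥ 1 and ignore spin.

The level has n_x² + n_y² + n_z² = 26. The ordered positive-integer solutions are (1, 3, 4), (1, 4, 3), (3, 1, 4), (3, 4, 1), (4, 1, 3), (4, 3, 1).
That gives 6 states.

degeneracy = 6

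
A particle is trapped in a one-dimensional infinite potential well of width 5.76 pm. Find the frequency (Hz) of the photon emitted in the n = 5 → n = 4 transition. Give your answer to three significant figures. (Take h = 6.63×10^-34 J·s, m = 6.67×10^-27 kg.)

f = 3.37×10^15 Hz

E_1 = h²/(8mL²) = 2.483×10^-19 J and ΔE = (5² − 4²)E_1 = 2.235×10^-18 J.
f = ΔE/h = 2.235×10^-18/6.63×10^-34 = 3.37×10^15 Hz.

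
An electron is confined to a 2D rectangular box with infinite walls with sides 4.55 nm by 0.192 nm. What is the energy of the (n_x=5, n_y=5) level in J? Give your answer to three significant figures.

E = 4.09×10^-17 J

For a 2D rectangular well E = (h²/8m_e)·Σ n_i²/L_i² = (6.626×10^-34)²/(8·9.109×10^-31) · [5²/(4.55 nm)² + 5²/(0.192 nm)²].
Evaluating gives E = 4.09×10^-17 J.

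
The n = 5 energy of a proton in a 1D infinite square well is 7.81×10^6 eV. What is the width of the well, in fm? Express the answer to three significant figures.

From E_n = n²h²/(8m_pL²), L = n·h/√(8m_pE_n).
E_5 = 7.81×10^6 eV = 1.251×10^-12 J, so L = 5·6.626×10^-34/√(8·1.673×10^-27·1.251×10^-12) = 2.56×10^-14 m = 25.6 fm.

L = 25.6 fm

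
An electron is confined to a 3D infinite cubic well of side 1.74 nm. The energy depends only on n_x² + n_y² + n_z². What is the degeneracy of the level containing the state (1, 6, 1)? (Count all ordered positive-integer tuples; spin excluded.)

The level has n_x² + n_y² + n_z² = 38. The ordered positive-integer solutions are (1, 1, 6), (1, 6, 1), (2, 3, 5), (2, 5, 3), (3, 2, 5), (3, 5, 2), (5, 2, 3), (5, 3, 2), (6, 1, 1).
That gives 9 states.

degeneracy = 9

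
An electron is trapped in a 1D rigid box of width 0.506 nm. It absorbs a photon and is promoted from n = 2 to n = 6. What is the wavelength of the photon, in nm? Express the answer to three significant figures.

E_1 = h²/(8m_eL²) = 2.353×10^-19 J, so ΔE = (6² − 2²)E_1 = 7.530×10^-18 J.
λ = hc/ΔE = (6.626×10^-34·2.998×10^8)/7.530×10^-18 = 2.64×10^-8 m = 26.4 nm.

λ = 26.4 nm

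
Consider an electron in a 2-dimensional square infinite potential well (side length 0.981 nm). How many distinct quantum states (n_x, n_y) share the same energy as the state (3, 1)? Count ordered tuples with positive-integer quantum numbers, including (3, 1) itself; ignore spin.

The level has n_x² + n_y² = 10. The ordered positive-integer solutions are (1, 3), (3, 1).
That gives 2 states.

degeneracy = 2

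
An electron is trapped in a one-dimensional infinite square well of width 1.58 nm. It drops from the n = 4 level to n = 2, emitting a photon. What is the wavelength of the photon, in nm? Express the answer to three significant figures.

E_1 = h²/(8m_eL²) = 2.413×10^-20 J, so ΔE = (4² − 2²)E_1 = 2.896×10^-19 J.
λ = hc/ΔE = (6.626×10^-34·2.998×10^8)/2.896×10^-19 = 6.86×10^-7 m = 686 nm.

λ = 686 nm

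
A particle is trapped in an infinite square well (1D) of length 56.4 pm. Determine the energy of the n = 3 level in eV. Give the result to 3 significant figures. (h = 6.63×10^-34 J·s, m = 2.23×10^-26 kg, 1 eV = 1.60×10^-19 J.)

For an infinite well E_n = n²h²/(8mL²), so E_1 = h²/(8mL²) = (6.63×10^-34)²/(8·2.23×10^-26·(5.64×10^-11 m)²) = 7.746×10^-22 J.
Then E_3 = 3²·E_1 = 9·7.746×10^-22 J = 6.971×10^-21 J.
Converting, E_3 = 6.971×10^-21 J / (1.60×10^-19 J/eV) = 0.0436 eV.

E_3 = 0.0436 eV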